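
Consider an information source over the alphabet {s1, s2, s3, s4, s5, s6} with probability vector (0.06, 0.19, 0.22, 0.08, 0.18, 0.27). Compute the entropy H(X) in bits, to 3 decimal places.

H = −Σ pᵢ log₂ pᵢ.
−0.06·log₂(0.06) = 0.2435
−0.19·log₂(0.19) = 0.4552
−0.22·log₂(0.22) = 0.4806
−0.08·log₂(0.08) = 0.2915
−0.18·log₂(0.18) = 0.4453
−0.27·log₂(0.27) = 0.5100
Sum ≈ 2.4262 → 2.426 bits.

2.426 bits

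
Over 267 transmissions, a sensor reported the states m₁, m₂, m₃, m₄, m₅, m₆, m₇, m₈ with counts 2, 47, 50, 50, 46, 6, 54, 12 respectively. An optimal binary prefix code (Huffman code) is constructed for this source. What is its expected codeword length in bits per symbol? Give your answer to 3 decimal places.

2.715 bits/symbol

Probabilities are the counts divided by 267.
Repeatedly combine the two least-probable nodes; the expected code length is the sum of the merged weights.
merge 2/267 + 2/89 → 8/267
merge 8/267 + 4/89 → 20/267
merge 20/267 + 46/267 → 22/89
merge 47/267 + 50/267 → 97/267
merge 50/267 + 18/89 → 104/267
merge 22/89 + 97/267 → 163/267
merge 104/267 + 163/267 → 1
L = 8/267 + 20/267 + 22/89 + 97/267 + 104/267 + 163/267 + 1 = 725/267 ≈ 2.715 bits/symbol.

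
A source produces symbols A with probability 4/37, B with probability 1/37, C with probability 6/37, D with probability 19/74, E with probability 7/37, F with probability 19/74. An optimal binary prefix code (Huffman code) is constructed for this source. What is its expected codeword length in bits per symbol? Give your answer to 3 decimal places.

2.432 bits/symbol

Repeatedly combine the two least-probable nodes; the expected code length is the sum of the merged weights.
merge 1/37 + 4/37 → 5/37
merge 5/37 + 6/37 → 11/37
merge 7/37 + 19/74 → 33/74
merge 19/74 + 11/37 → 41/74
merge 33/74 + 41/74 → 1
L = 5/37 + 11/37 + 33/74 + 41/74 + 1 = 90/37 ≈ 2.432 bits/symbol.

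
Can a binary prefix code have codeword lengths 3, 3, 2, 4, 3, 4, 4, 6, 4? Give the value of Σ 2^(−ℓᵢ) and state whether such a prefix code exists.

0.890625; yes

With common denominator 2^6 = 64: Σ 2^(−ℓᵢ) = 8/64 + 8/64 + 16/64 + 4/64 + 8/64 + 4/64 + 4/64 + 1/64 + 4/64 = 57/64 = 0.890625.
Kraft's inequality requires Σ ≤ 1; here Σ = 0.890625 ≤ 1, so such a prefix code exists.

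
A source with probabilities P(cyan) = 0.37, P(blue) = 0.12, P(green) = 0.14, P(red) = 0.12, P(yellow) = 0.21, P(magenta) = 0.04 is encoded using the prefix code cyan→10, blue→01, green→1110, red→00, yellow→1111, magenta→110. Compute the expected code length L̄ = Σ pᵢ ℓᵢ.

L̄ = Σ pᵢ·ℓᵢ = 0.37·2 + 0.12·2 + 0.14·4 + 0.12·2 + 0.21·4 + 0.04·3 = 2.74 bits/symbol.

2.74 bits/symbol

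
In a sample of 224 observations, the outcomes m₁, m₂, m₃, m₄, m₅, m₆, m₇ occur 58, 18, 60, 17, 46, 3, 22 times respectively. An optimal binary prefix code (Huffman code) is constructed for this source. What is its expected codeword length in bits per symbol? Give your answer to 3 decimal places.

Probabilities are the counts divided by 224.
Repeatedly combine the two least-probable nodes; the expected code length is the sum of the merged weights.
merge 3/224 + 17/224 → 5/56
merge 9/112 + 5/56 → 19/112
merge 11/112 + 19/112 → 15/56
merge 23/112 + 29/112 → 13/28
merge 15/56 + 15/56 → 15/28
merge 13/28 + 15/28 → 1
L = 5/56 + 19/112 + 15/56 + 13/28 + 15/28 + 1 = 283/112 ≈ 2.527 bits/symbol.

2.527 bits/symbol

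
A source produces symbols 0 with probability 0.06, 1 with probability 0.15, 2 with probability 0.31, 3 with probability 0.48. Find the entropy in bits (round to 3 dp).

H = −Σ pᵢ log₂ pᵢ.
−0.06·log₂(0.06) = 0.2435
−0.15·log₂(0.15) = 0.4105
−0.31·log₂(0.31) = 0.5238
−0.48·log₂(0.48) = 0.5083
Sum ≈ 1.6861 → 1.686 bits.

1.686 bits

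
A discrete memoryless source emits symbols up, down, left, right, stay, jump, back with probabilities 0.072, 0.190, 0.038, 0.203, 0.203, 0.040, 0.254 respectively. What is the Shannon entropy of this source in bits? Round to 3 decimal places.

2.530 bits

H = −Σ pᵢ log₂ pᵢ.
−0.072·log₂(0.072) = 0.2733
−0.190·log₂(0.190) = 0.4552
−0.038·log₂(0.038) = 0.1793
−0.203·log₂(0.203) = 0.4670
−0.203·log₂(0.203) = 0.4670
−0.040·log₂(0.040) = 0.1858
−0.254·log₂(0.254) = 0.5022
Sum ≈ 2.5297 → 2.530 bits.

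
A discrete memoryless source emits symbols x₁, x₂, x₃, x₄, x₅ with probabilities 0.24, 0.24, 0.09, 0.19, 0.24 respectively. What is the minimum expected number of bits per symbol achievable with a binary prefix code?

Repeatedly combine the two least-probable nodes; the expected code length is the sum of the merged weights.
merge 9/100 + 19/100 → 7/25
merge 6/25 + 6/25 → 12/25
merge 6/25 + 7/25 → 13/25
merge 12/25 + 13/25 → 1
L = 7/25 + 12/25 + 13/25 + 1 = 57/25 = 2.28 bits/symbol.

2.28 bits/symbol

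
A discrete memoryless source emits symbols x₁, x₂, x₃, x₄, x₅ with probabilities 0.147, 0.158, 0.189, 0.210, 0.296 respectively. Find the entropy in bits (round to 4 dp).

H = −Σ pᵢ log₂ pᵢ.
−0.147·log₂(0.147) = 0.4066
−0.158·log₂(0.158) = 0.4206
−0.189·log₂(0.189) = 0.4543
−0.210·log₂(0.210) = 0.4728
−0.296·log₂(0.296) = 0.5199
Sum ≈ 2.2742 → 2.2742 bits.

2.2742 bits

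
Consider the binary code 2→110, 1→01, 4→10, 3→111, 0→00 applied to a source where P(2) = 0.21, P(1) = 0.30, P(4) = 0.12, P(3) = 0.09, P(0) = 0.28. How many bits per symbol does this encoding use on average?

L̄ = Σ pᵢ·ℓᵢ = 0.21·3 + 0.30·2 + 0.12·2 + 0.09·3 + 0.28·2 = 2.3 bits/symbol.

2.3 bits/symbol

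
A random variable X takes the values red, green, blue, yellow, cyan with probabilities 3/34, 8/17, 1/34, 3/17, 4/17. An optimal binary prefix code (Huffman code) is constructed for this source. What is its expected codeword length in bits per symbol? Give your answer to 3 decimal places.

Repeatedly combine the two least-probable nodes; the expected code length is the sum of the merged weights.
merge 1/34 + 3/34 → 2/17
merge 2/17 + 3/17 → 5/17
merge 4/17 + 5/17 → 9/17
merge 8/17 + 9/17 → 1
L = 2/17 + 5/17 + 9/17 + 1 = 33/17 ≈ 1.941 bits/symbol.

1.941 bits/symbol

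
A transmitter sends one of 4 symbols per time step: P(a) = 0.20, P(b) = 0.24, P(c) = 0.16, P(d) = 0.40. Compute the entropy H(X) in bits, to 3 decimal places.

H = −Σ pᵢ log₂ pᵢ.
−0.20·log₂(0.20) = 0.4644
−0.24·log₂(0.24) = 0.4941
−0.16·log₂(0.16) = 0.4230
−0.40·log₂(0.40) = 0.5288
Sum ≈ 1.9103 → 1.910 bits.

1.910 bits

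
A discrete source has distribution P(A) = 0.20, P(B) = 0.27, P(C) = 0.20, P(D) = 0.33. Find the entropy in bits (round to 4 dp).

1.9666 bits

H = −Σ pᵢ log₂ pᵢ.
−0.20·log₂(0.20) = 0.4644
−0.27·log₂(0.27) = 0.5100
−0.20·log₂(0.20) = 0.4644
−0.33·log₂(0.33) = 0.5278
Sum ≈ 1.9666 → 1.9666 bits.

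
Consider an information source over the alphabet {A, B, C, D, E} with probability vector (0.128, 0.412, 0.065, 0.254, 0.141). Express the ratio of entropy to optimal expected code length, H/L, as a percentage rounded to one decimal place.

Entropy H = −Σ p log₂ p ≈ 2.0637 bits.
Huffman merges: 13/200+16/125→193/1000; 141/1000+193/1000→167/500; 127/500+167/500→147/250; 103/250+147/250→1. L = 423/200 ≈ 2.1150.
Efficiency = H/L = 2.0637/2.1150 = 97.6%.

97.6%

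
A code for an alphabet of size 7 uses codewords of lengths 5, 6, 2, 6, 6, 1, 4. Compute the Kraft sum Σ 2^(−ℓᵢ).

With common denominator 2^6 = 64: Σ 2^(−ℓᵢ) = 2/64 + 1/64 + 16/64 + 1/64 + 1/64 + 32/64 + 4/64 = 57/64 = 0.890625.

0.890625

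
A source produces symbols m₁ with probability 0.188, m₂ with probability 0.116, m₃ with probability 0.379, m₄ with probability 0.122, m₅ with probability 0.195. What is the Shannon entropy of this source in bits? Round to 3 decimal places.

2.174 bits

H = −Σ pᵢ log₂ pᵢ.
−0.188·log₂(0.188) = 0.4533
−0.116·log₂(0.116) = 0.3605
−0.379·log₂(0.379) = 0.5305
−0.122·log₂(0.122) = 0.3703
−0.195·log₂(0.195) = 0.4599
Sum ≈ 2.1745 → 2.174 bits.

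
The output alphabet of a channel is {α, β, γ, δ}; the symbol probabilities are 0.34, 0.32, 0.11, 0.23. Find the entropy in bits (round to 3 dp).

1.893 bits

H = −Σ pᵢ log₂ pᵢ.
−0.34·log₂(0.34) = 0.5292
−0.32·log₂(0.32) = 0.5260
−0.11·log₂(0.11) = 0.3503
−0.23·log₂(0.23) = 0.4877
Sum ≈ 1.8932 → 1.893 bits.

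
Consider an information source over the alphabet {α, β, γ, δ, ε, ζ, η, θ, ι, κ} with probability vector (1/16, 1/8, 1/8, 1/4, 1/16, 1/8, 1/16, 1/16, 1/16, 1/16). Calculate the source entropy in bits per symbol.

Each probability is a power of 1/2, so log₂(1/p) is an integer.
H = Σ p·log₂(1/p) = 1/16·4 + 1/8·3 + 1/8·3 + 1/4·2 + 1/16·4 + 1/8·3 + 1/16·4 + 1/16·4 + 1/16·4 + 1/16·4 = 3.125 bits.

3.125 bits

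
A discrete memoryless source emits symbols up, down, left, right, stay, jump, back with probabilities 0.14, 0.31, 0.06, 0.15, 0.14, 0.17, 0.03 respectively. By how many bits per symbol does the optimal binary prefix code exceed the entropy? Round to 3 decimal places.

Entropy H = −Σ p log₂ p ≈ 2.5584 bits.
Huffman merges: 3/100+3/50→9/100; 9/100+7/50→23/100; 7/50+3/20→29/100; 17/100+23/100→2/5; 29/100+31/100→3/5; 2/5+3/5→1. L = 261/100 ≈ 2.6100.
L − H = 2.6100 − 2.5584 = 0.052 bits.

0.052 bits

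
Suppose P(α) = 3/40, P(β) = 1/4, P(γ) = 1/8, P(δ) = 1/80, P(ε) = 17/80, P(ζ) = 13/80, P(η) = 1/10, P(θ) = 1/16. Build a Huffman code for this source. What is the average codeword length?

Repeatedly combine the two least-probable nodes; the expected code length is the sum of the merged weights.
merge 1/80 + 1/16 → 3/40
merge 3/40 + 3/40 → 3/20
merge 1/10 + 1/8 → 9/40
merge 3/20 + 13/80 → 5/16
merge 17/80 + 9/40 → 7/16
merge 1/4 + 5/16 → 9/16
merge 7/16 + 9/16 → 1
L = 3/40 + 3/20 + 9/40 + 5/16 + 7/16 + 9/16 + 1 = 221/80 = 2.7625 bits/symbol.

2.7625 bits/symbol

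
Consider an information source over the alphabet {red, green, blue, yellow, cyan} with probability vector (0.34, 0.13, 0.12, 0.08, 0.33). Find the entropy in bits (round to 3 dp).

2.098 bits

H = −Σ pᵢ log₂ pᵢ.
−0.34·log₂(0.34) = 0.5292
−0.13·log₂(0.13) = 0.3826
−0.12·log₂(0.12) = 0.3671
−0.08·log₂(0.08) = 0.2915
−0.33·log₂(0.33) = 0.5278
Sum ≈ 2.0982 → 2.098 bits.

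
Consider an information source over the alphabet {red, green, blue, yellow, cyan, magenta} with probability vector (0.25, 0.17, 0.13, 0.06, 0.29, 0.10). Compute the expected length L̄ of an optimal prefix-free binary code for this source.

Repeatedly combine the two least-probable nodes; the expected code length is the sum of the merged weights.
merge 3/50 + 1/10 → 4/25
merge 13/100 + 4/25 → 29/100
merge 17/100 + 1/4 → 21/50
merge 29/100 + 29/100 → 29/50
merge 21/50 + 29/50 → 1
L = 4/25 + 29/100 + 21/50 + 29/50 + 1 = 49/20 = 2.45 bits/symbol.

2.45 bits/symbol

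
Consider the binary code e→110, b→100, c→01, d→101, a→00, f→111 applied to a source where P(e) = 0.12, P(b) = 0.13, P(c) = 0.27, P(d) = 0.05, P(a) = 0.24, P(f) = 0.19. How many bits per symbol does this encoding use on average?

L̄ = Σ pᵢ·ℓᵢ = 0.12·3 + 0.13·3 + 0.27·2 + 0.05·3 + 0.24·2 + 0.19·3 = 2.49 bits/symbol.

2.49 bits/symbol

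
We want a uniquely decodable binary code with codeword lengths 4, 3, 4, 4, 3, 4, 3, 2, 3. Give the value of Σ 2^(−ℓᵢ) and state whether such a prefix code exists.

With common denominator 2^4 = 16: Σ 2^(−ℓᵢ) = 1/16 + 2/16 + 1/16 + 1/16 + 2/16 + 1/16 + 2/16 + 4/16 + 2/16 = 16/16 = 1.
Kraft's inequality requires Σ ≤ 1; here Σ = 1 ≤ 1, so such a prefix code exists.

1; yes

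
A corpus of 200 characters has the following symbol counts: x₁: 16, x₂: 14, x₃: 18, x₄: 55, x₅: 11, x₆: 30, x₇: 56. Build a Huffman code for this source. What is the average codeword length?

Probabilities are the counts divided by 200.
Repeatedly combine the two least-probable nodes; the expected code length is the sum of the merged weights.
merge 11/200 + 7/100 → 1/8
merge 2/25 + 9/100 → 17/100
merge 1/8 + 3/20 → 11/40
merge 17/100 + 11/40 → 89/200
merge 11/40 + 7/25 → 111/200
merge 89/200 + 111/200 → 1
L = 1/8 + 17/100 + 11/40 + 89/200 + 111/200 + 1 = 257/100 = 2.57 bits/symbol.

2.57 bits/symbol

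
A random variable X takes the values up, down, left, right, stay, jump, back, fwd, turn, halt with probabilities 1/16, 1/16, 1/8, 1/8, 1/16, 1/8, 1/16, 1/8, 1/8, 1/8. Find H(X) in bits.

3.25 bits

Each probability is a power of 1/2, so log₂(1/p) is an integer.
H = Σ p·log₂(1/p) = 1/16·4 + 1/16·4 + 1/8·3 + 1/8·3 + 1/16·4 + 1/8·3 + 1/16·4 + 1/8·3 + 1/8·3 + 1/8·3 = 3.25 bits.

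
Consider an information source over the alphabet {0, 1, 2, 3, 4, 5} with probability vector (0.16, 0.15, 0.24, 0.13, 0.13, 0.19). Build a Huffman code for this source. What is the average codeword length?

2.57 bits/symbol

Repeatedly combine the two least-probable nodes; the expected code length is the sum of the merged weights.
merge 13/100 + 13/100 → 13/50
merge 3/20 + 4/25 → 31/100
merge 19/100 + 6/25 → 43/100
merge 13/50 + 31/100 → 57/100
merge 43/100 + 57/100 → 1
L = 13/50 + 31/100 + 43/100 + 57/100 + 1 = 257/100 = 2.57 bits/symbol.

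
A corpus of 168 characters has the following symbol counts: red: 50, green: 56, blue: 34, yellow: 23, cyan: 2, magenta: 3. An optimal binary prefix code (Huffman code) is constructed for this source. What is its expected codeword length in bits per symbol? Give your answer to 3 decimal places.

2.196 bits/symbol

Probabilities are the counts divided by 168.
Repeatedly combine the two least-probable nodes; the expected code length is the sum of the merged weights.
merge 1/84 + 1/56 → 5/168
merge 5/168 + 23/168 → 1/6
merge 1/6 + 17/84 → 31/84
merge 25/84 + 1/3 → 53/84
merge 31/84 + 53/84 → 1
L = 5/168 + 1/6 + 31/84 + 53/84 + 1 = 123/56 ≈ 2.196 bits/symbol.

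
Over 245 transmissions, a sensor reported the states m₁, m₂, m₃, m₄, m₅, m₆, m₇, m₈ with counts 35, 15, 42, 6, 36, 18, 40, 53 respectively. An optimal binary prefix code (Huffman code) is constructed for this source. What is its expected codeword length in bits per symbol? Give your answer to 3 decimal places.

2.857 bits/symbol

Probabilities are the counts divided by 245.
Repeatedly combine the two least-probable nodes; the expected code length is the sum of the merged weights.
merge 6/245 + 3/49 → 3/35
merge 18/245 + 3/35 → 39/245
merge 1/7 + 36/245 → 71/245
merge 39/245 + 8/49 → 79/245
merge 6/35 + 53/245 → 19/49
merge 71/245 + 79/245 → 30/49
merge 19/49 + 30/49 → 1
L = 3/35 + 39/245 + 71/245 + 79/245 + 19/49 + 30/49 + 1 = 20/7 ≈ 2.857 bits/symbol.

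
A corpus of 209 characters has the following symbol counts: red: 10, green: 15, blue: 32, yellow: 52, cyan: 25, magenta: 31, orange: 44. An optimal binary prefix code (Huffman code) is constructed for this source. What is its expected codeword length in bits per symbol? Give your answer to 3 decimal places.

2.660 bits/symbol

Probabilities are the counts divided by 209.
Repeatedly combine the two least-probable nodes; the expected code length is the sum of the merged weights.
merge 10/209 + 15/209 → 25/209
merge 25/209 + 25/209 → 50/209
merge 31/209 + 32/209 → 63/209
merge 4/19 + 50/209 → 94/209
merge 52/209 + 63/209 → 115/209
merge 94/209 + 115/209 → 1
L = 25/209 + 50/209 + 63/209 + 94/209 + 115/209 + 1 = 556/209 ≈ 2.660 bits/symbol.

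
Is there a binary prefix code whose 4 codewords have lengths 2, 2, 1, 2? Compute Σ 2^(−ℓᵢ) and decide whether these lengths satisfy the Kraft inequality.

With common denominator 2^2 = 4: Σ 2^(−ℓᵢ) = 1/4 + 1/4 + 2/4 + 1/4 = 5/4 = 1.25.
Kraft's inequality requires Σ ≤ 1; here Σ = 1.25 > 1, so no such prefix code exists.

1.25; no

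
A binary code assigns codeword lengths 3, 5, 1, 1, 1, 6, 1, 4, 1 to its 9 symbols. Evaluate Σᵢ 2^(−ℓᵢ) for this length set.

With common denominator 2^6 = 64: Σ 2^(−ℓᵢ) = 8/64 + 2/64 + 32/64 + 32/64 + 32/64 + 1/64 + 32/64 + 4/64 + 32/64 = 175/64 = 2.734375.

2.734375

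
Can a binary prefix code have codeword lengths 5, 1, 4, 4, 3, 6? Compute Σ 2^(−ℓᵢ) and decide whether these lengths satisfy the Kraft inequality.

With common denominator 2^6 = 64: Σ 2^(−ℓᵢ) = 2/64 + 32/64 + 4/64 + 4/64 + 8/64 + 1/64 = 51/64 = 0.796875.
Kraft's inequality requires Σ ≤ 1; here Σ = 0.796875 ≤ 1, so such a prefix code exists.

0.796875; yes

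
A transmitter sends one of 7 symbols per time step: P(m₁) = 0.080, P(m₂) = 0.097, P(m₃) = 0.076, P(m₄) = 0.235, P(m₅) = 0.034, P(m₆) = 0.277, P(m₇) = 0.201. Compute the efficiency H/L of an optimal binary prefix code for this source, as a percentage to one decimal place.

98.5%

Entropy H = −Σ p log₂ p ≈ 2.5357 bits.
Huffman merges: 17/500+19/250→11/100; 2/25+97/1000→177/1000; 11/100+177/1000→287/1000; 201/1000+47/200→109/250; 277/1000+287/1000→141/250; 109/250+141/250→1. L = 1287/500 ≈ 2.5740.
Efficiency = H/L = 2.5357/2.5740 = 98.5%.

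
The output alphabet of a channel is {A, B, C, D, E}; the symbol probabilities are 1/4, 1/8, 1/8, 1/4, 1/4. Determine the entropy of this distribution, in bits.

Each probability is a power of 1/2, so log₂(1/p) is an integer.
H = Σ p·log₂(1/p) = 1/4·2 + 1/8·3 + 1/8·3 + 1/4·2 + 1/4·2 = 2.25 bits.

2.25 bits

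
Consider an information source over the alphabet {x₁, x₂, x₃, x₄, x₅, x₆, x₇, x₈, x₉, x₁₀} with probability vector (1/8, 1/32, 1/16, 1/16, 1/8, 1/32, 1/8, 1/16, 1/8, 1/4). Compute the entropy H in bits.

3.0625 bits

Each probability is a power of 1/2, so log₂(1/p) is an integer.
H = Σ p·log₂(1/p) = 1/8·3 + 1/32·5 + 1/16·4 + 1/16·4 + 1/8·3 + 1/32·5 + 1/8·3 + 1/16·4 + 1/8·3 + 1/4·2 = 3.0625 bits.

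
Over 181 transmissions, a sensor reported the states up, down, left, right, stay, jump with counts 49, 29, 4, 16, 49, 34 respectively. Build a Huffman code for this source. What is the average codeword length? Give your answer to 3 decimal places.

Probabilities are the counts divided by 181.
Repeatedly combine the two least-probable nodes; the expected code length is the sum of the merged weights.
merge 4/181 + 16/181 → 20/181
merge 20/181 + 29/181 → 49/181
merge 34/181 + 49/181 → 83/181
merge 49/181 + 49/181 → 98/181
merge 83/181 + 98/181 → 1
L = 20/181 + 49/181 + 83/181 + 98/181 + 1 = 431/181 ≈ 2.381 bits/symbol.

2.381 bits/symbol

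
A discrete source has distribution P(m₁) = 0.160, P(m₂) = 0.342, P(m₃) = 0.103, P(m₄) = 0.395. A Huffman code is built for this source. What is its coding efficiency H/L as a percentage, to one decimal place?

97.4%

Entropy H = −Σ p log₂ p ≈ 1.8195 bits.
Huffman merges: 103/1000+4/25→263/1000; 263/1000+171/500→121/200; 79/200+121/200→1. L = 467/250 ≈ 1.8680.
Efficiency = H/L = 1.8195/1.8680 = 97.4%.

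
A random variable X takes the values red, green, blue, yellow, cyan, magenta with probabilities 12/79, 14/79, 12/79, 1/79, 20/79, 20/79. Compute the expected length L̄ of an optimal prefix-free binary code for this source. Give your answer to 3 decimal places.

Repeatedly combine the two least-probable nodes; the expected code length is the sum of the merged weights.
merge 1/79 + 12/79 → 13/79
merge 12/79 + 13/79 → 25/79
merge 14/79 + 20/79 → 34/79
merge 20/79 + 25/79 → 45/79
merge 34/79 + 45/79 → 1
L = 13/79 + 25/79 + 34/79 + 45/79 + 1 = 196/79 ≈ 2.481 bits/symbol.

2.481 bits/symbol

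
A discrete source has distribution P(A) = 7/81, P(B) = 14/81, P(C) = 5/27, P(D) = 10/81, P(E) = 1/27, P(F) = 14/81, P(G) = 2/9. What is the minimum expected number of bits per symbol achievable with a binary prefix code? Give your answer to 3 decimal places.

Repeatedly combine the two least-probable nodes; the expected code length is the sum of the merged weights.
merge 1/27 + 7/81 → 10/81
merge 10/81 + 10/81 → 20/81
merge 14/81 + 14/81 → 28/81
merge 5/27 + 2/9 → 11/27
merge 20/81 + 28/81 → 16/27
merge 11/27 + 16/27 → 1
L = 10/81 + 20/81 + 28/81 + 11/27 + 16/27 + 1 = 220/81 ≈ 2.716 bits/symbol.

2.716 bits/symbol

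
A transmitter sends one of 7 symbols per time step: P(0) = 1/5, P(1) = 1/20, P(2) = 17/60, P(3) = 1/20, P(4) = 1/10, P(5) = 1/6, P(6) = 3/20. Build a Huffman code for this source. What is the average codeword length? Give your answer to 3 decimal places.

Repeatedly combine the two least-probable nodes; the expected code length is the sum of the merged weights.
merge 1/20 + 1/20 → 1/10
merge 1/10 + 1/10 → 1/5
merge 3/20 + 1/6 → 19/60
merge 1/5 + 1/5 → 2/5
merge 17/60 + 19/60 → 3/5
merge 2/5 + 3/5 → 1
L = 1/10 + 1/5 + 19/60 + 2/5 + 3/5 + 1 = 157/60 ≈ 2.617 bits/symbol.

2.617 bits/symbol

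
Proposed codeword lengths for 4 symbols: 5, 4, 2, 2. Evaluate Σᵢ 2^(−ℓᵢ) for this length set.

With common denominator 2^5 = 32: Σ 2^(−ℓᵢ) = 1/32 + 2/32 + 8/32 + 8/32 = 19/32 = 0.59375.

0.59375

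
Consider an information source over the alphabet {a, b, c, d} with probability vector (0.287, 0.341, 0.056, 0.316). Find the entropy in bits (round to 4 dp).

1.8042 bits

H = −Σ pᵢ log₂ pᵢ.
−0.287·log₂(0.287) = 0.5169
−0.341·log₂(0.341) = 0.5293
−0.056·log₂(0.056) = 0.2329
−0.316·log₂(0.316) = 0.5252
Sum ≈ 1.8042 → 1.8042 bits.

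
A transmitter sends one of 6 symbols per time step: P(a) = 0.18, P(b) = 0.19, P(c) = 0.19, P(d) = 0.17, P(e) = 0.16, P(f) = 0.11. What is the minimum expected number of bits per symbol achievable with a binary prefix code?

Repeatedly combine the two least-probable nodes; the expected code length is the sum of the merged weights.
merge 11/100 + 4/25 → 27/100
merge 17/100 + 9/50 → 7/20
merge 19/100 + 19/100 → 19/50
merge 27/100 + 7/20 → 31/50
merge 19/50 + 31/50 → 1
L = 27/100 + 7/20 + 19/50 + 31/50 + 1 = 131/50 = 2.62 bits/symbol.

2.62 bits/symbol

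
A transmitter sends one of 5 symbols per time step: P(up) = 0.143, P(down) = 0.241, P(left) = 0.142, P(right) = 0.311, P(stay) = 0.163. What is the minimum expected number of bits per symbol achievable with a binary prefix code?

2.285 bits/symbol

Repeatedly combine the two least-probable nodes; the expected code length is the sum of the merged weights.
merge 71/500 + 143/1000 → 57/200
merge 163/1000 + 241/1000 → 101/250
merge 57/200 + 311/1000 → 149/250
merge 101/250 + 149/250 → 1
L = 57/200 + 101/250 + 149/250 + 1 = 457/200 = 2.285 bits/symbol.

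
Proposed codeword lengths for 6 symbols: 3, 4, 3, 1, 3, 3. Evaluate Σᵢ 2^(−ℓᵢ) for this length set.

1.0625

With common denominator 2^4 = 16: Σ 2^(−ℓᵢ) = 2/16 + 1/16 + 2/16 + 8/16 + 2/16 + 2/16 = 17/16 = 1.0625.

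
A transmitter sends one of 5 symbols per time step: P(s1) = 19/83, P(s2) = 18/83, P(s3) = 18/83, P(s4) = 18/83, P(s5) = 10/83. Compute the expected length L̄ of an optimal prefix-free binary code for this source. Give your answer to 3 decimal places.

2.337 bits/symbol

Repeatedly combine the two least-probable nodes; the expected code length is the sum of the merged weights.
merge 10/83 + 18/83 → 28/83
merge 18/83 + 18/83 → 36/83
merge 19/83 + 28/83 → 47/83
merge 36/83 + 47/83 → 1
L = 28/83 + 36/83 + 47/83 + 1 = 194/83 ≈ 2.337 bits/symbol.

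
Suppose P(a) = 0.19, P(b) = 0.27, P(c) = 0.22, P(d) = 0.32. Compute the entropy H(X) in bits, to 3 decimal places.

1.972 bits

H = −Σ pᵢ log₂ pᵢ.
−0.19·log₂(0.19) = 0.4552
−0.27·log₂(0.27) = 0.5100
−0.22·log₂(0.22) = 0.4806
−0.32·log₂(0.32) = 0.5260
Sum ≈ 1.9719 → 1.972 bits.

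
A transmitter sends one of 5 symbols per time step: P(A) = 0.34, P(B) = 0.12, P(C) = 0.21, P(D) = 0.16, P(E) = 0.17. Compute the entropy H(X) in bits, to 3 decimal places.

H = −Σ pᵢ log₂ pᵢ.
−0.34·log₂(0.34) = 0.5292
−0.12·log₂(0.12) = 0.3671
−0.21·log₂(0.21) = 0.4728
−0.16·log₂(0.16) = 0.4230
−0.17·log₂(0.17) = 0.4346
Sum ≈ 2.2267 → 2.227 bits.

2.227 bits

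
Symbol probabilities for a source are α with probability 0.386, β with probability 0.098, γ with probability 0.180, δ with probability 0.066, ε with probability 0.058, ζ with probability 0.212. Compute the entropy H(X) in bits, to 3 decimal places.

2.275 bits

H = −Σ pᵢ log₂ pᵢ.
−0.386·log₂(0.386) = 0.5301
−0.098·log₂(0.098) = 0.3284
−0.180·log₂(0.180) = 0.4453
−0.066·log₂(0.066) = 0.2588
−0.058·log₂(0.058) = 0.2383
−0.212·log₂(0.212) = 0.4744
Sum ≈ 2.2753 → 2.275 bits.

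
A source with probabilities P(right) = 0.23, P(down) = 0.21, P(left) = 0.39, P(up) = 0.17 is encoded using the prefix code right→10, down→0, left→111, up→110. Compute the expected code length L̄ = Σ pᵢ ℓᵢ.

2.35 bits/symbol

L̄ = Σ pᵢ·ℓᵢ = 0.23·2 + 0.21·1 + 0.39·3 + 0.17·3 = 2.35 bits/symbol.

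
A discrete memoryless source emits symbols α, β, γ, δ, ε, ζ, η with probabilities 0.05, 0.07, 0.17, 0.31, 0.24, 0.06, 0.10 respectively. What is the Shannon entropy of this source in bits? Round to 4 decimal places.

H = −Σ pᵢ log₂ pᵢ.
−0.05·log₂(0.05) = 0.2161
−0.07·log₂(0.07) = 0.2686
−0.17·log₂(0.17) = 0.4346
−0.31·log₂(0.31) = 0.5238
−0.24·log₂(0.24) = 0.4941
−0.06·log₂(0.06) = 0.2435
−0.10·log₂(0.10) = 0.3322
Sum ≈ 2.5129 → 2.5129 bits.

2.5129 bits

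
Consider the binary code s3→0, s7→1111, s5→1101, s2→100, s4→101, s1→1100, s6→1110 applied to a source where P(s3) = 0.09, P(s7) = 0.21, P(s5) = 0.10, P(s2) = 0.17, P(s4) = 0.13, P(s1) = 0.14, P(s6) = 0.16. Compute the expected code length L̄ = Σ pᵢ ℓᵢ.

3.43 bits/symbol

L̄ = Σ pᵢ·ℓᵢ = 0.09·1 + 0.21·4 + 0.10·4 + 0.17·3 + 0.13·3 + 0.14·4 + 0.16·4 = 3.43 bits/symbol.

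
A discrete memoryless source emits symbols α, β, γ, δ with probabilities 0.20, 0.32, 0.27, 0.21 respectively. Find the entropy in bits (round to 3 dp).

H = −Σ pᵢ log₂ pᵢ.
−0.20·log₂(0.20) = 0.4644
−0.32·log₂(0.32) = 0.5260
−0.27·log₂(0.27) = 0.5100
−0.21·log₂(0.21) = 0.4728
Sum ≈ 1.9733 → 1.973 bits.

1.973 bits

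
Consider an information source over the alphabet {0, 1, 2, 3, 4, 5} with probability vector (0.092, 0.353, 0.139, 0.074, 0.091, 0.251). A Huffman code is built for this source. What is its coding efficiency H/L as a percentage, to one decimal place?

97.5%

Entropy H = −Σ p log₂ p ≈ 2.3359 bits.
Huffman merges: 37/500+91/1000→33/200; 23/250+139/1000→231/1000; 33/200+231/1000→99/250; 251/1000+353/1000→151/250; 99/250+151/250→1. L = 599/250 ≈ 2.3960.
Efficiency = H/L = 2.3359/2.3960 = 97.5%.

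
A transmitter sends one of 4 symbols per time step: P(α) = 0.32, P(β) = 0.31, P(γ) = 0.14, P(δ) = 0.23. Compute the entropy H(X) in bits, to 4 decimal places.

H = −Σ pᵢ log₂ pᵢ.
−0.32·log₂(0.32) = 0.5260
−0.31·log₂(0.31) = 0.5238
−0.14·log₂(0.14) = 0.3971
−0.23·log₂(0.23) = 0.4877
Sum ≈ 1.9346 → 1.9346 bits.

1.9346 bits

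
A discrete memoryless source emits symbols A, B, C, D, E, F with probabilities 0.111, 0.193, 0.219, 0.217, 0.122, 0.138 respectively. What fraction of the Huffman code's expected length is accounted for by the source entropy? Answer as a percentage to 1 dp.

Entropy H = −Σ p log₂ p ≈ 2.5328 bits.
Huffman merges: 111/1000+61/500→233/1000; 69/500+193/1000→331/1000; 217/1000+219/1000→109/250; 233/1000+331/1000→141/250; 109/250+141/250→1. L = 641/250 ≈ 2.5640.
Efficiency = H/L = 2.5328/2.5640 = 98.8%.

98.8%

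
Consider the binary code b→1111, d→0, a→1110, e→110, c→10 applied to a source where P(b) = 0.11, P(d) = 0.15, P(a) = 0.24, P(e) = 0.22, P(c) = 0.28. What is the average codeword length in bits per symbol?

L̄ = Σ pᵢ·ℓᵢ = 0.11·4 + 0.15·1 + 0.24·4 + 0.22·3 + 0.28·2 = 2.77 bits/symbol.

2.77 bits/symbol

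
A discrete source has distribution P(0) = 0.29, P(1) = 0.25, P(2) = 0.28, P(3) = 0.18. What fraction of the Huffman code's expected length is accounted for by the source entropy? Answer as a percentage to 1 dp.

Entropy H = −Σ p log₂ p ≈ 1.9774 bits.
Huffman merges: 9/50+1/4→43/100; 7/25+29/100→57/100; 43/100+57/100→1. L = 2 ≈ 2.0000.
Efficiency = H/L = 1.9774/2.0000 = 98.9%.

98.9%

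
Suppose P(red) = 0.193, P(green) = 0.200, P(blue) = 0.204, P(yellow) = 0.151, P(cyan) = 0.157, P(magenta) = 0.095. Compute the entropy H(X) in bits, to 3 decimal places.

2.544 bits

H = −Σ pᵢ log₂ pᵢ.
−0.193·log₂(0.193) = 0.4581
−0.200·log₂(0.200) = 0.4644
−0.204·log₂(0.204) = 0.4678
−0.151·log₂(0.151) = 0.4118
−0.157·log₂(0.157) = 0.4194
−0.095·log₂(0.095) = 0.3226
Sum ≈ 2.5441 → 2.544 bits.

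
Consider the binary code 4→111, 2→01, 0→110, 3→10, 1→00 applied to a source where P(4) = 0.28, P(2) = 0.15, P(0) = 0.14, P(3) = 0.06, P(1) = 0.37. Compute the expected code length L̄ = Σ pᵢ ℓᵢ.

L̄ = Σ pᵢ·ℓᵢ = 0.28·3 + 0.15·2 + 0.14·3 + 0.06·2 + 0.37·2 = 2.42 bits/symbol.

2.42 bits/symbol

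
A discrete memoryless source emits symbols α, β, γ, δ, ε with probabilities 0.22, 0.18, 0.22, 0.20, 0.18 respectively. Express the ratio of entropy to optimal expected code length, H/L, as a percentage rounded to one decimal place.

98.1%

Entropy H = −Σ p log₂ p ≈ 2.3161 bits.
Huffman merges: 9/50+9/50→9/25; 1/5+11/50→21/50; 11/50+9/25→29/50; 21/50+29/50→1. L = 59/25 ≈ 2.3600.
Efficiency = H/L = 2.3161/2.3600 = 98.1%.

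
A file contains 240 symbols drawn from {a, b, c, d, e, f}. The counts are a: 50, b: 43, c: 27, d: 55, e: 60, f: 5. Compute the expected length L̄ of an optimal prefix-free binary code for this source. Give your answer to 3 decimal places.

2.446 bits/symbol

Probabilities are the counts divided by 240.
Repeatedly combine the two least-probable nodes; the expected code length is the sum of the merged weights.
merge 1/48 + 9/80 → 2/15
merge 2/15 + 43/240 → 5/16
merge 5/24 + 11/48 → 7/16
merge 1/4 + 5/16 → 9/16
merge 7/16 + 9/16 → 1
L = 2/15 + 5/16 + 7/16 + 9/16 + 1 = 587/240 ≈ 2.446 bits/symbol.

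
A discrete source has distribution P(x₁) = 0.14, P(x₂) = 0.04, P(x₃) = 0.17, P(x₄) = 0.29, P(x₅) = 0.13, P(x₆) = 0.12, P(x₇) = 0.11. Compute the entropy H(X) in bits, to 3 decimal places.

2.635 bits

H = −Σ pᵢ log₂ pᵢ.
−0.14·log₂(0.14) = 0.3971
−0.04·log₂(0.04) = 0.1858
−0.17·log₂(0.17) = 0.4346
−0.29·log₂(0.29) = 0.5179
−0.13·log₂(0.13) = 0.3826
−0.12·log₂(0.12) = 0.3671
−0.11·log₂(0.11) = 0.3503
Sum ≈ 2.6354 → 2.635 bits.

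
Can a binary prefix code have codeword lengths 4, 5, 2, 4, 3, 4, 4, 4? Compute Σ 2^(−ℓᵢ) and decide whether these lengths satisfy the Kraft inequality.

With common denominator 2^5 = 32: Σ 2^(−ℓᵢ) = 2/32 + 1/32 + 8/32 + 2/32 + 4/32 + 2/32 + 2/32 + 2/32 = 23/32 = 0.71875.
Kraft's inequality requires Σ ≤ 1; here Σ = 0.71875 ≤ 1, so such a prefix code exists.

0.71875; yes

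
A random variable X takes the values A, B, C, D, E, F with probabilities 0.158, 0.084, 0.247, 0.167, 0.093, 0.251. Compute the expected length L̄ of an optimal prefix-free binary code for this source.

2.502 bits/symbol

Repeatedly combine the two least-probable nodes; the expected code length is the sum of the merged weights.
merge 21/250 + 93/1000 → 177/1000
merge 79/500 + 167/1000 → 13/40
merge 177/1000 + 247/1000 → 53/125
merge 251/1000 + 13/40 → 72/125
merge 53/125 + 72/125 → 1
L = 177/1000 + 13/40 + 53/125 + 72/125 + 1 = 1251/500 = 2.502 bits/symbol.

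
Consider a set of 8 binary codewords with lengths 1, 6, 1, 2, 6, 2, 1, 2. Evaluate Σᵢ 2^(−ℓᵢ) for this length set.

2.28125

With common denominator 2^6 = 64: Σ 2^(−ℓᵢ) = 32/64 + 1/64 + 32/64 + 16/64 + 1/64 + 16/64 + 32/64 + 16/64 = 146/64 = 2.28125.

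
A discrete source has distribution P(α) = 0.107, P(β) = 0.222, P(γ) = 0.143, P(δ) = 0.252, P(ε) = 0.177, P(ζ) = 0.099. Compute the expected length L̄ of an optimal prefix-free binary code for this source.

2.526 bits/symbol

Repeatedly combine the two least-probable nodes; the expected code length is the sum of the merged weights.
merge 99/1000 + 107/1000 → 103/500
merge 143/1000 + 177/1000 → 8/25
merge 103/500 + 111/500 → 107/250
merge 63/250 + 8/25 → 143/250
merge 107/250 + 143/250 → 1
L = 103/500 + 8/25 + 107/250 + 143/250 + 1 = 1263/500 = 2.526 bits/symbol.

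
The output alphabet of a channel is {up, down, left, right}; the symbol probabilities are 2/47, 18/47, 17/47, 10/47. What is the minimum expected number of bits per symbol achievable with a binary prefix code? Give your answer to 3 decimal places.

Repeatedly combine the two least-probable nodes; the expected code length is the sum of the merged weights.
merge 2/47 + 10/47 → 12/47
merge 12/47 + 17/47 → 29/47
merge 18/47 + 29/47 → 1
L = 12/47 + 29/47 + 1 = 88/47 ≈ 1.872 bits/symbol.

1.872 bits/symbol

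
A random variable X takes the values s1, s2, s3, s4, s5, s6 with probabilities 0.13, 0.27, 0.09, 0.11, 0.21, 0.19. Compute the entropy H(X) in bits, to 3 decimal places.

2.484 bits

H = −Σ pᵢ log₂ pᵢ.
−0.13·log₂(0.13) = 0.3826
−0.27·log₂(0.27) = 0.5100
−0.09·log₂(0.09) = 0.3127
−0.11·log₂(0.11) = 0.3503
−0.21·log₂(0.21) = 0.4728
−0.19·log₂(0.19) = 0.4552
Sum ≈ 2.4837 → 2.484 bits.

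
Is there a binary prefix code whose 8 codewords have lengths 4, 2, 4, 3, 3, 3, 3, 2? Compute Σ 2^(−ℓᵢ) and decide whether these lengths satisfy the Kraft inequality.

With common denominator 2^4 = 16: Σ 2^(−ℓᵢ) = 1/16 + 4/16 + 1/16 + 2/16 + 2/16 + 2/16 + 2/16 + 4/16 = 18/16 = 1.125.
Kraft's inequality requires Σ ≤ 1; here Σ = 1.125 > 1, so no such prefix code exists.

1.125; no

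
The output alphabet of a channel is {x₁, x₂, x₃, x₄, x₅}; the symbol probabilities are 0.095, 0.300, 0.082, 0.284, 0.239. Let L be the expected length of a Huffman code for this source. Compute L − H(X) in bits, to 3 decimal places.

0.028 bits

Entropy H = −Σ p log₂ p ≈ 2.1488 bits.
Huffman merges: 41/500+19/200→177/1000; 177/1000+239/1000→52/125; 71/250+3/10→73/125; 52/125+73/125→1. L = 2177/1000 ≈ 2.1770.
L − H = 2.1770 − 2.1488 = 0.028 bits.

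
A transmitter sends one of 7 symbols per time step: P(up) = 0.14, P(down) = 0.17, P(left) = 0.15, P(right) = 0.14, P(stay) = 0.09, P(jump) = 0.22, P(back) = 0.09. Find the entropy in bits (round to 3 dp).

H = −Σ pᵢ log₂ pᵢ.
−0.14·log₂(0.14) = 0.3971
−0.17·log₂(0.17) = 0.4346
−0.15·log₂(0.15) = 0.4105
−0.14·log₂(0.14) = 0.3971
−0.09·log₂(0.09) = 0.3127
−0.22·log₂(0.22) = 0.4806
−0.09·log₂(0.09) = 0.3127
Sum ≈ 2.7452 → 2.745 bits.

2.745 bits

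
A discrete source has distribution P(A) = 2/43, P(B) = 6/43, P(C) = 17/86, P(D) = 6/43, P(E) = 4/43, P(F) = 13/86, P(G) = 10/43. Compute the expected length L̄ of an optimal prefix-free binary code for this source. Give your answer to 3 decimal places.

2.709 bits/symbol

Repeatedly combine the two least-probable nodes; the expected code length is the sum of the merged weights.
merge 2/43 + 4/43 → 6/43
merge 6/43 + 6/43 → 12/43
merge 6/43 + 13/86 → 25/86
merge 17/86 + 10/43 → 37/86
merge 12/43 + 25/86 → 49/86
merge 37/86 + 49/86 → 1
L = 6/43 + 12/43 + 25/86 + 37/86 + 49/86 + 1 = 233/86 ≈ 2.709 bits/symbol.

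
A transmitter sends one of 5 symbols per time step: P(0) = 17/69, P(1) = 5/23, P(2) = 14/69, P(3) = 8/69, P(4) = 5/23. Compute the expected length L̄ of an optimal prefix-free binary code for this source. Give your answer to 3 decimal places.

2.319 bits/symbol

Repeatedly combine the two least-probable nodes; the expected code length is the sum of the merged weights.
merge 8/69 + 14/69 → 22/69
merge 5/23 + 5/23 → 10/23
merge 17/69 + 22/69 → 13/23
merge 10/23 + 13/23 → 1
L = 22/69 + 10/23 + 13/23 + 1 = 160/69 ≈ 2.319 bits/symbol.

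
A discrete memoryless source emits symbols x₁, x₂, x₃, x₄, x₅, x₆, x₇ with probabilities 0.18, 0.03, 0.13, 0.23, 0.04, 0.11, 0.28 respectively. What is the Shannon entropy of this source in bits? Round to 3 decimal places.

H = −Σ pᵢ log₂ pᵢ.
−0.18·log₂(0.18) = 0.4453
−0.03·log₂(0.03) = 0.1518
−0.13·log₂(0.13) = 0.3826
−0.23·log₂(0.23) = 0.4877
−0.04·log₂(0.04) = 0.1858
−0.11·log₂(0.11) = 0.3503
−0.28·log₂(0.28) = 0.5142
Sum ≈ 2.5176 → 2.518 bits.

2.518 bits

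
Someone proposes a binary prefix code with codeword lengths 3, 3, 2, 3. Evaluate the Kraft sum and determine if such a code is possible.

0.625; yes

With common denominator 2^3 = 8: Σ 2^(−ℓᵢ) = 1/8 + 1/8 + 2/8 + 1/8 = 5/8 = 0.625.
Kraft's inequality requires Σ ≤ 1; here Σ = 0.625 ≤ 1, so such a prefix code exists.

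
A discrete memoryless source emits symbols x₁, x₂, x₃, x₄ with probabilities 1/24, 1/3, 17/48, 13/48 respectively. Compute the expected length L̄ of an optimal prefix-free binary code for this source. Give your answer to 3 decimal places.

Repeatedly combine the two least-probable nodes; the expected code length is the sum of the merged weights.
merge 1/24 + 13/48 → 5/16
merge 5/16 + 1/3 → 31/48
merge 17/48 + 31/48 → 1
L = 5/16 + 31/48 + 1 = 47/24 ≈ 1.958 bits/symbol.

1.958 bits/symbol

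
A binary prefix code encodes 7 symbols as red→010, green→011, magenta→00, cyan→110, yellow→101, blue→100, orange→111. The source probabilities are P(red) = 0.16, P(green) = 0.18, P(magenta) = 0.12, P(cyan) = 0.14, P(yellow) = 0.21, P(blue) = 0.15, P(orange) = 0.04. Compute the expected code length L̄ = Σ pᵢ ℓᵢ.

L̄ = Σ pᵢ·ℓᵢ = 0.16·3 + 0.18·3 + 0.12·2 + 0.14·3 + 0.21·3 + 0.15·3 + 0.04·3 = 2.88 bits/symbol.

2.88 bits/symbol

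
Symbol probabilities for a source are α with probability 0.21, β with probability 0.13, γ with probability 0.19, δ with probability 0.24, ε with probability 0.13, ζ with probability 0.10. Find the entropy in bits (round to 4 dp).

H = −Σ pᵢ log₂ pᵢ.
−0.21·log₂(0.21) = 0.4728
−0.13·log₂(0.13) = 0.3826
−0.19·log₂(0.19) = 0.4552
−0.24·log₂(0.24) = 0.4941
−0.13·log₂(0.13) = 0.3826
−0.10·log₂(0.10) = 0.3322
Sum ≈ 2.5197 → 2.5197 bits.

2.5197 bits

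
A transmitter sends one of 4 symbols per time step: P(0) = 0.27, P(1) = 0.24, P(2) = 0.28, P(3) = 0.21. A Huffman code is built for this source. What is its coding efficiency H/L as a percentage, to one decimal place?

99.6%

Entropy H = −Σ p log₂ p ≈ 1.9912 bits.
Huffman merges: 21/100+6/25→9/20; 27/100+7/25→11/20; 9/20+11/20→1. L = 2 ≈ 2.0000.
Efficiency = H/L = 1.9912/2.0000 = 99.6%.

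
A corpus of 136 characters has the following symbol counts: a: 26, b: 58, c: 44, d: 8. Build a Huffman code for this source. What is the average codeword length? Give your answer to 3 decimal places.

1.824 bits/symbol

Probabilities are the counts divided by 136.
Repeatedly combine the two least-probable nodes; the expected code length is the sum of the merged weights.
merge 1/17 + 13/68 → 1/4
merge 1/4 + 11/34 → 39/68
merge 29/68 + 39/68 → 1
L = 1/4 + 39/68 + 1 = 31/17 ≈ 1.824 bits/symbol.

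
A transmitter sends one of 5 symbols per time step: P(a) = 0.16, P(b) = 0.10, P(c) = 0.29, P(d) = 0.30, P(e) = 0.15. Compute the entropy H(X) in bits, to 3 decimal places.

2.205 bits

H = −Σ pᵢ log₂ pᵢ.
−0.16·log₂(0.16) = 0.4230
−0.10·log₂(0.10) = 0.3322
−0.29·log₂(0.29) = 0.5179
−0.30·log₂(0.30) = 0.5211
−0.15·log₂(0.15) = 0.4105
Sum ≈ 2.2047 → 2.205 bits.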